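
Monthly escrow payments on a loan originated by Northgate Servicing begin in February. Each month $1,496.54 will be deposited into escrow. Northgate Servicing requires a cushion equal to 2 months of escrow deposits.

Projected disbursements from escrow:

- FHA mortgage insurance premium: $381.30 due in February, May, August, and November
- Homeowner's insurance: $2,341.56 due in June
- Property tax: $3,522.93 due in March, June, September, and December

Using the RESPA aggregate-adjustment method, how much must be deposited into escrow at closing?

$5,660.40

Cushion = 2 × $1,496.54 = $2,993.08
Trial balance (start $0, +$1,496.54 each month, − disbursements):
  Feb: +$1,496.54 − $381.30 → $1,115.24
  Mar: +$1,496.54 − $3,522.93 → -$911.15
  Apr: +$1,496.54 → $585.39
  May: +$1,496.54 − $381.30 → $1,700.63
  Jun: +$1,496.54 − $5,864.49 → -$2,667.32
  Jul: +$1,496.54 → -$1,170.78
  Aug: +$1,496.54 − $381.30 → -$55.54
  Sep: +$1,496.54 − $3,522.93 → -$2,081.93
  Oct: +$1,496.54 → -$585.39
  Nov: +$1,496.54 − $381.30 → $529.85
  Dec: +$1,496.54 − $3,522.93 → -$1,496.54
  Jan: +$1,496.54 → $0.00
Lowest trial balance = -$2,667.32 (Jun)
Initial deposit = cushion − low point = $2,993.08 − (-$2,667.32) = $5,660.40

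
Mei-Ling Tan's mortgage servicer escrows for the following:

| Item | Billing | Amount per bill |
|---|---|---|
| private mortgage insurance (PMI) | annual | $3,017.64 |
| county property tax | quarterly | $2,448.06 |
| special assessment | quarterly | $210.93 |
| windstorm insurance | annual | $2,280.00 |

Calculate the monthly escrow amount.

$1,327.80

Private mortgage insurance (PMI) — $3,017.64 annually
County property tax — $2,448.06 × 4 = $9,792.24 annually
Special assessment — $210.93 × 4 = $843.72 annually
Windstorm insurance — $2,280.00 annually
Total annual escrow = $3,017.64 + $9,792.24 + $843.72 + $2,280.00 = $15,933.60
Monthly = $15,933.60 / 12 = $1,327.80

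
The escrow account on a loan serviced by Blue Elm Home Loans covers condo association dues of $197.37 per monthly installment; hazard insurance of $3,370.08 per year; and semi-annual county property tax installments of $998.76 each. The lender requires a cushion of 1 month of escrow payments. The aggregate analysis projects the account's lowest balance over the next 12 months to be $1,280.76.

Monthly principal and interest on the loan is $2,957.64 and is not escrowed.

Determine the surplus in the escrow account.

Condo association dues: $197.37 × 12 = $2,368.44/yr
Hazard insurance: $3,370.08/yr
County property tax: $998.76 × 2 = $1,997.52/yr
Annual escrow total = $2,368.44 + $3,370.08 + $1,997.52 = $7,736.04
Monthly = $7,736.04 ÷ 12 = $644.67
Required cushion = 1 × $644.67 = $644.67
Excess over cushion: $1,280.76 − $644.67 = $636.09

$636.09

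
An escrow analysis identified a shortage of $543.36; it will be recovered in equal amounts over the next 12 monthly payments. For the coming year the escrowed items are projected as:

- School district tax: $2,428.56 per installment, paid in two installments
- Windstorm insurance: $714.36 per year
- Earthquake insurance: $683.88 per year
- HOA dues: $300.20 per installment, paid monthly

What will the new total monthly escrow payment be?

$866.76

School district tax: $2,428.56 × 2 = $4,857.12 per year
Windstorm insurance: $714.36 per year
Earthquake insurance: $683.88 per year
HOA dues: $300.20 × 12 = $3,602.40 per year
Annual escrow total = $4,857.12 + $714.36 + $683.88 + $3,602.40 = $9,857.76
Monthly = $9,857.76 ÷ 12 = $821.48
Shortage per month = $543.36 ÷ 12 = $45.28
New monthly escrow = $821.48 + $45.28 = $866.76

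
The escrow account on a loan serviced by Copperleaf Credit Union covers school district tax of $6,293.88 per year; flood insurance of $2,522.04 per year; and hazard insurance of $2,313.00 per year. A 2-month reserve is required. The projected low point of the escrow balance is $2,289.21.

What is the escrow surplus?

$434.39

School district tax — $6,293.88
Flood insurance — $2,522.04
Hazard insurance — $2,313.00
Total annual escrow = $6,293.88 + $2,522.04 + $2,313.00 = $11,128.92
Base monthly escrow = $11,128.92 ÷ 12 = $927.41
Cushion = 2 × $927.41 = $1,854.82
Surplus = $2,289.21 − $1,854.82 = $434.39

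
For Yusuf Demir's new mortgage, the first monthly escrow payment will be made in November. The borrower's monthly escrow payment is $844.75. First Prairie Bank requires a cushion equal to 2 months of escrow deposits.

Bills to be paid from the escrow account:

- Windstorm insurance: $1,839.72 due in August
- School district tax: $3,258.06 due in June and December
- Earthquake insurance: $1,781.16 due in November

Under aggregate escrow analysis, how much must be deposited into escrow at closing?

Cushion = 2 × $844.75 = $1,689.50
Trial balance (start $0, +$844.75 each month, − disbursements):
  Nov: +$844.75 − $1,781.16 → -$936.41
  Dec: +$844.75 − $3,258.06 → -$3,349.72
  Jan: +$844.75 → -$2,504.97
  Feb: +$844.75 → -$1,660.22
  Mar: +$844.75 → -$815.47
  Apr: +$844.75 → $29.28
  May: +$844.75 → $874.03
  Jun: +$844.75 − $3,258.06 → -$1,539.28
  Jul: +$844.75 → -$694.53
  Aug: +$844.75 − $1,839.72 → -$1,689.50
  Sep: +$844.75 → -$844.75
  Oct: +$844.75 → $0.00
Lowest trial balance = -$3,349.72 (Dec)
Initial deposit = cushion − low point = $1,689.50 − (-$3,349.72) = $5,039.22

$5,039.22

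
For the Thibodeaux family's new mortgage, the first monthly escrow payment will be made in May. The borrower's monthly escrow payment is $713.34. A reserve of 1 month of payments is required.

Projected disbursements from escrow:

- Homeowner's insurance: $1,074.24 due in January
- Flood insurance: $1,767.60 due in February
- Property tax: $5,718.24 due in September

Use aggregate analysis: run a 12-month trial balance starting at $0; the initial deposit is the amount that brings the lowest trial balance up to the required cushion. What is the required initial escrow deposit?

Cushion = 1 × $713.34 = $713.34
Trial balance (start $0, +$713.34 each month, − disbursements):
  May: +$713.34 → $713.34
  Jun: +$713.34 → $1,426.68
  Jul: +$713.34 → $2,140.02
  Aug: +$713.34 → $2,853.36
  Sep: +$713.34 − $5,718.24 → -$2,151.54
  Oct: +$713.34 → -$1,438.20
  Nov: +$713.34 → -$724.86
  Dec: +$713.34 → -$11.52
  Jan: +$713.34 − $1,074.24 → -$372.42
  Feb: +$713.34 − $1,767.60 → -$1,426.68
  Mar: +$713.34 → -$713.34
  Apr: +$713.34 → $0.00
Lowest trial balance = -$2,151.54 (Sep)
Initial deposit = cushion − low point = $713.34 − (-$2,151.54) = $2,864.88

$2,864.88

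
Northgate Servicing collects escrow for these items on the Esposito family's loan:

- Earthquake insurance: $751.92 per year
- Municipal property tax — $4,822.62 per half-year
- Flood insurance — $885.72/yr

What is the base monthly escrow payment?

$940.24

Earthquake insurance: $751.92
Municipal property tax: $4,822.62 × 2 = $9,645.24
Flood insurance: $885.72
Total per year = $11,282.88
Monthly = $11,282.88 ÷ 12 = $940.24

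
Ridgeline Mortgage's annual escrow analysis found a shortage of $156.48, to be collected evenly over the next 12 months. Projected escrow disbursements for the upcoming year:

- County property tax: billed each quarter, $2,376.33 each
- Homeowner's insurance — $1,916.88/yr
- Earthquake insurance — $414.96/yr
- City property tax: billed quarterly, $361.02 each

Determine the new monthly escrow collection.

County property tax: $2,376.33 × 4 = $9,505.32 annually
Homeowner's insurance: $1,916.88 annually
Earthquake insurance: $414.96 annually
City property tax: $361.02 × 4 = $1,444.08 annually
Total per year = $9,505.32 + $1,916.88 + $414.96 + $1,444.08 = $13,281.24
Monthly = $13,281.24 / 12 = $1,106.77
Monthly shortage recovery: $156.48 ÷ 12 = $13.04
Adjusted monthly = $1,106.77 + $13.04 = $1,119.81

$1,119.81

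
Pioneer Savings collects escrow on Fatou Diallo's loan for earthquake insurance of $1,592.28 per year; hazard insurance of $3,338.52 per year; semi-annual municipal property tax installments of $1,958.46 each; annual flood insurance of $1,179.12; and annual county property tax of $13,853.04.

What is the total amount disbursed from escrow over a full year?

Earthquake insurance: $1,592.28 per year
Hazard insurance: $3,338.52 per year
Municipal property tax: $1,958.46 × 2 = $3,916.92 per year
Flood insurance: $1,179.12 per year
County property tax: $13,853.04 per year
Combined annual = $1,592.28 + $3,338.52 + $3,916.92 + $1,179.12 + $13,853.04 = $23,879.88

$23,879.88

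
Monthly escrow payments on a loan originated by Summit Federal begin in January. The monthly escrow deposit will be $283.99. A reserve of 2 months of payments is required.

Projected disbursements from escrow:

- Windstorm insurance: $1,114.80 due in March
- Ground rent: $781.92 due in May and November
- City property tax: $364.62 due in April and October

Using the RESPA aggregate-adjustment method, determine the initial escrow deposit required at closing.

$1,409.37

Cushion = 2 × $283.99 = $567.98
Trial balance (start $0, +$283.99 each month, − disbursements):
  Jan: +$283.99 → $283.99
  Feb: +$283.99 → $567.98
  Mar: +$283.99 − $1,114.80 → -$262.83
  Apr: +$283.99 − $364.62 → -$343.46
  May: +$283.99 − $781.92 → -$841.39
  Jun: +$283.99 → -$557.40
  Jul: +$283.99 → -$273.41
  Aug: +$283.99 → $10.58
  Sep: +$283.99 → $294.57
  Oct: +$283.99 − $364.62 → $213.94
  Nov: +$283.99 − $781.92 → -$283.99
  Dec: +$283.99 → $0.00
Lowest trial balance = -$841.39 (May)
Initial deposit = cushion − low point = $567.98 − (-$841.39) = $1,409.37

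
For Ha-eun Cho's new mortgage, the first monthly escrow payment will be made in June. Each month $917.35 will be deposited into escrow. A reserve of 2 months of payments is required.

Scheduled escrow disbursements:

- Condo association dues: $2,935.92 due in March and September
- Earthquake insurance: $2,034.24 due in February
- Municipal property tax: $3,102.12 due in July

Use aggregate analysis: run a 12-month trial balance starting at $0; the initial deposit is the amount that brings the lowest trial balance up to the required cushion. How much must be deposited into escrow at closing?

Cushion = 2 × $917.35 = $1,834.70
Trial balance (start $0, +$917.35 each month, − disbursements):
  Jun: +$917.35 → $917.35
  Jul: +$917.35 − $3,102.12 → -$1,267.42
  Aug: +$917.35 → -$350.07
  Sep: +$917.35 − $2,935.92 → -$2,368.64
  Oct: +$917.35 → -$1,451.29
  Nov: +$917.35 → -$533.94
  Dec: +$917.35 → $383.41
  Jan: +$917.35 → $1,300.76
  Feb: +$917.35 − $2,034.24 → $183.87
  Mar: +$917.35 − $2,935.92 → -$1,834.70
  Apr: +$917.35 → -$917.35
  May: +$917.35 → $0.00
Lowest trial balance = -$2,368.64 (Sep)
Initial deposit = cushion − low point = $1,834.70 − (-$2,368.64) = $4,203.34

$4,203.34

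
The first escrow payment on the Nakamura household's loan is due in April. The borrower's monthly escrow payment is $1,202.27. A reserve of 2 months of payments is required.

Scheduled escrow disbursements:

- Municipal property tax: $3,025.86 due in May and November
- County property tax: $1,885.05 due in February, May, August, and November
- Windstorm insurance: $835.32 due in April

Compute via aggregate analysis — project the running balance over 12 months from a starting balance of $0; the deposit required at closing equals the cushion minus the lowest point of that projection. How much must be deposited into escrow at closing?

$5,746.23

Cushion = 2 × $1,202.27 = $2,404.54
Trial balance (start $0, +$1,202.27 each month, − disbursements):
  Apr: +$1,202.27 − $835.32 → $366.95
  May: +$1,202.27 − $4,910.91 → -$3,341.69
  Jun: +$1,202.27 → -$2,139.42
  Jul: +$1,202.27 → -$937.15
  Aug: +$1,202.27 − $1,885.05 → -$1,619.93
  Sep: +$1,202.27 → -$417.66
  Oct: +$1,202.27 → $784.61
  Nov: +$1,202.27 − $4,910.91 → -$2,924.03
  Dec: +$1,202.27 → -$1,721.76
  Jan: +$1,202.27 → -$519.49
  Feb: +$1,202.27 − $1,885.05 → -$1,202.27
  Mar: +$1,202.27 → $0.00
Lowest trial balance = -$3,341.69 (May)
Initial deposit = cushion − low point = $2,404.54 − (-$3,341.69) = $5,746.23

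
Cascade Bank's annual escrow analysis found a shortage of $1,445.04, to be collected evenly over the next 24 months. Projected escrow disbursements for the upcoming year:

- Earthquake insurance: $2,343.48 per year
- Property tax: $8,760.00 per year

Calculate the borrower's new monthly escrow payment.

Earthquake insurance = $2,343.48
Property tax = $8,760.00
Total annual escrow = $11,103.48
Monthly = $11,103.48 / 12 = $925.29
Shortage spread = $1,445.04 / 24 = $60.21/mo
Adjusted monthly = $925.29 + $60.21 = $985.50

$985.50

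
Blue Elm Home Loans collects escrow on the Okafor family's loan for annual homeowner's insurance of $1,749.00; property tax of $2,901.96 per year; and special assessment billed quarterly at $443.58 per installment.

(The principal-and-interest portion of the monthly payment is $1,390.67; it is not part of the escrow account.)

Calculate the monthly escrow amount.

$535.44

Homeowner's insurance = $1,749.00 per year
Property tax = $2,901.96 per year
Special assessment = $443.58 × 4 = $1,774.32 per year
Annual escrow total = $1,749.00 + $2,901.96 + $1,774.32 = $6,425.28
Per month = $6,425.28 / 12 = $535.44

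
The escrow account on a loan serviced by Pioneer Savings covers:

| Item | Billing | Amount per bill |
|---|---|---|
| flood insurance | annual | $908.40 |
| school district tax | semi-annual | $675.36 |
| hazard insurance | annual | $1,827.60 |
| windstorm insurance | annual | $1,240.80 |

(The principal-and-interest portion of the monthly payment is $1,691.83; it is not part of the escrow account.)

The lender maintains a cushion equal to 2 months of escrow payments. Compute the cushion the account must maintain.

$887.92

Flood insurance: $908.40 per year
School district tax: $675.36 × 2 = $1,350.72 per year
Hazard insurance: $1,827.60 per year
Windstorm insurance: $1,240.80 per year
Annual escrow total = $5,327.52
Base monthly escrow = $5,327.52 / 12 = $443.96
Required cushion = 2 × $443.96 = $887.92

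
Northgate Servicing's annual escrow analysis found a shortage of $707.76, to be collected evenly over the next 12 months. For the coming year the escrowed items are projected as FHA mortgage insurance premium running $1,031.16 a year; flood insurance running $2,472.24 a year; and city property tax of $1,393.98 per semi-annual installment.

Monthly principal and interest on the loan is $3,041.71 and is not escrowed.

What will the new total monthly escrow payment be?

$583.26

FHA mortgage insurance premium = $1,031.16/yr
Flood insurance = $2,472.24/yr
City property tax = $1,393.98 × 2 = $2,787.96/yr
Total annual escrow = $1,031.16 + $2,472.24 + $2,787.96 = $6,291.36
Monthly = $6,291.36 / 12 = $524.28
Monthly shortage recovery: $707.76 / 12 = $58.98
New monthly escrow = $524.28 + $58.98 = $583.26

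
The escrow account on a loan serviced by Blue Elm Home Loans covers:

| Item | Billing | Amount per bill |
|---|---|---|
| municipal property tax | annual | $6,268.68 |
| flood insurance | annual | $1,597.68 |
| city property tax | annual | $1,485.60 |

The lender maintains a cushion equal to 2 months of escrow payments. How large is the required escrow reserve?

Municipal property tax = $6,268.68 annually
Flood insurance = $1,597.68 annually
City property tax = $1,485.60 annually
Total annual escrow = $6,268.68 + $1,597.68 + $1,485.60 = $9,351.96
Monthly escrow = $9,351.96 ÷ 12 = $779.33
Required cushion = 2 × $779.33 = $1,558.66

$1,558.66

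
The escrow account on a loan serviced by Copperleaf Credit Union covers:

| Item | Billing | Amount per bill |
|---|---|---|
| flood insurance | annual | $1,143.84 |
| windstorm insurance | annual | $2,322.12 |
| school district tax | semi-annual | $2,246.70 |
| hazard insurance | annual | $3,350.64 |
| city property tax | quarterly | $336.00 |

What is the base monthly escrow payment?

Flood insurance — $1,143.84 per year
Windstorm insurance — $2,322.12 per year
School district tax — $2,246.70 × 2 = $4,493.40 per year
Hazard insurance — $3,350.64 per year
City property tax — $336.00 × 4 = $1,344.00 per year
Total annual escrow = $1,143.84 + $2,322.12 + $4,493.40 + $3,350.64 + $1,344.00 = $12,654.00
Per month = $12,654.00 ÷ 12 = $1,054.50

$1,054.50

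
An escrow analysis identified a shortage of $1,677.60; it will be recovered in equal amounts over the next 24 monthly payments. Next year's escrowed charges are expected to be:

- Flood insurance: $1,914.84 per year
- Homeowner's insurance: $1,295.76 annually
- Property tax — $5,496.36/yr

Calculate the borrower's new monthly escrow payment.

Flood insurance = $1,914.84 per year
Homeowner's insurance = $1,295.76 per year
Property tax = $5,496.36 per year
Annual escrow total = $1,914.84 + $1,295.76 + $5,496.36 = $8,706.96
Base monthly escrow = $8,706.96 ÷ 12 = $725.58
Shortage spread = $1,677.60 ÷ 24 = $69.90/mo
New monthly escrow = $725.58 + $69.90 = $795.48

$795.48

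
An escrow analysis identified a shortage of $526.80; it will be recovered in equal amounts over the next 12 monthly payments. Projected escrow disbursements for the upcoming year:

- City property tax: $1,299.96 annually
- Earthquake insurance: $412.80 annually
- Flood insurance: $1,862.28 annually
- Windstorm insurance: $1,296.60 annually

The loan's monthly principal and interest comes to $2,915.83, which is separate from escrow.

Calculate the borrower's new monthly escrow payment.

$449.87

City property tax: $1,299.96 annually
Earthquake insurance: $412.80 annually
Flood insurance: $1,862.28 annually
Windstorm insurance: $1,296.60 annually
Yearly total = $1,299.96 + $412.80 + $1,862.28 + $1,296.60 = $4,871.64
Base monthly escrow = $4,871.64 ÷ 12 = $405.97
Monthly shortage recovery: $526.80 / 12 = $43.90
Adjusted monthly = $405.97 + $43.90 = $449.87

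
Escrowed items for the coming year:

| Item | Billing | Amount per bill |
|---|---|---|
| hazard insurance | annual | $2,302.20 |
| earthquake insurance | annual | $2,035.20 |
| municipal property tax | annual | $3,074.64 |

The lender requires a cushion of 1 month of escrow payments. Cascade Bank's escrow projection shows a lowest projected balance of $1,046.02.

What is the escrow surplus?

$428.35

Hazard insurance: $2,302.20 per year
Earthquake insurance: $2,035.20 per year
Municipal property tax: $3,074.64 per year
Annual escrow total = $7,412.04
Base monthly escrow = $7,412.04 ÷ 12 = $617.67
Required cushion = 1 × $617.67 = $617.67
Excess over cushion: $1,046.02 − $617.67 = $428.35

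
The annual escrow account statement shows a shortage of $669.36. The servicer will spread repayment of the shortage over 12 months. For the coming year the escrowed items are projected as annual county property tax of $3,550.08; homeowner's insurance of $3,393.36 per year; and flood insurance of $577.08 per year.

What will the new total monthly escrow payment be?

County property tax = $3,550.08/yr
Homeowner's insurance = $3,393.36/yr
Flood insurance = $577.08/yr
Total annual escrow = $3,550.08 + $3,393.36 + $577.08 = $7,520.52
Monthly = $7,520.52 / 12 = $626.71
Monthly shortage recovery: $669.36 / 12 = $55.78
New monthly escrow = $626.71 + $55.78 = $682.49

$682.49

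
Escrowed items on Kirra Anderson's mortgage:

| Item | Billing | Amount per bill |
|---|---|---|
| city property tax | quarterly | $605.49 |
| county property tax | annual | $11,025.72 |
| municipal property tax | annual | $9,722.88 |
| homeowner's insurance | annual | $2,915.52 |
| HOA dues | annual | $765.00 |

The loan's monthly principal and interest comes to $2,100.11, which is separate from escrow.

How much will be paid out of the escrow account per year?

$26,851.08

City property tax = $605.49 × 4 = $2,421.96 annually
County property tax = $11,025.72 annually
Municipal property tax = $9,722.88 annually
Homeowner's insurance = $2,915.52 annually
HOA dues = $765.00 annually
Annual escrow total = $2,421.96 + $11,025.72 + $9,722.88 + $2,915.52 + $765.00 = $26,851.08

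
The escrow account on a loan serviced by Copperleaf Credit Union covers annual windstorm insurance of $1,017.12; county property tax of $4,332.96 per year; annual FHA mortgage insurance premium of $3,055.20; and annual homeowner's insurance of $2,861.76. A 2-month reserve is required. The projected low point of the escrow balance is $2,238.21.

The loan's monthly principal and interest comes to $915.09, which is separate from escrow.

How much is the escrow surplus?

$360.37

Windstorm insurance: $1,017.12/yr
County property tax: $4,332.96/yr
FHA mortgage insurance premium: $3,055.20/yr
Homeowner's insurance: $2,861.76/yr
Total per year = $11,267.04
Per month = $11,267.04 ÷ 12 = $938.92
Required cushion = 2 × $938.92 = $1,877.84
Excess over cushion: $2,238.21 − $1,877.84 = $360.37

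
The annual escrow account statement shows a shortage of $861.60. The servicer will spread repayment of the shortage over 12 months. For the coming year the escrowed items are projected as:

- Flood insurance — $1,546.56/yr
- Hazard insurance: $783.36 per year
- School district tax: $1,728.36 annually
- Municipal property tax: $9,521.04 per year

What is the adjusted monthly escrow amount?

$1,203.41

Flood insurance = $1,546.56 per year
Hazard insurance = $783.36 per year
School district tax = $1,728.36 per year
Municipal property tax = $9,521.04 per year
Combined annual = $13,579.32
Monthly escrow = $13,579.32 / 12 = $1,131.61
Monthly shortage recovery: $861.60 ÷ 12 = $71.80
Adjusted monthly = $1,131.61 + $71.80 = $1,203.41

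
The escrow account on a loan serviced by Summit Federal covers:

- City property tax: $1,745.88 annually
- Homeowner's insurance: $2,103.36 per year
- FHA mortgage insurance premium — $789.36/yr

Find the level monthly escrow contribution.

$386.55

City property tax: $1,745.88
Homeowner's insurance: $2,103.36
FHA mortgage insurance premium: $789.36
Total per year = $1,745.88 + $2,103.36 + $789.36 = $4,638.60
Monthly escrow = $4,638.60 ÷ 12 = $386.55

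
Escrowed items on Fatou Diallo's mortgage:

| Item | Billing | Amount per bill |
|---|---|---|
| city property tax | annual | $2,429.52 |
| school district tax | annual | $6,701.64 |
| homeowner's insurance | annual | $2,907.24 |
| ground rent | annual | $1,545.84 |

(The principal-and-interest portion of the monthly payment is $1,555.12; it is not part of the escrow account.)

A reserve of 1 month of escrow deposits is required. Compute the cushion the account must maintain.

City property tax = $2,429.52 annually
School district tax = $6,701.64 annually
Homeowner's insurance = $2,907.24 annually
Ground rent = $1,545.84 annually
Annual escrow total = $2,429.52 + $6,701.64 + $2,907.24 + $1,545.84 = $13,584.24
Base monthly escrow = $13,584.24 / 12 = $1,132.02
Reserve = 1 × $1,132.02 = $1,132.02

$1,132.02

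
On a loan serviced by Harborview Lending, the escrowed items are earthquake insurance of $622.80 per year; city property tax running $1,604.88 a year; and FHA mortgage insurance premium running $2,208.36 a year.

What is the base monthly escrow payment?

Earthquake insurance: $622.80 per year
City property tax: $1,604.88 per year
FHA mortgage insurance premium: $2,208.36 per year
Total annual escrow = $622.80 + $1,604.88 + $2,208.36 = $4,436.04
Base monthly escrow = $4,436.04 / 12 = $369.67

$369.67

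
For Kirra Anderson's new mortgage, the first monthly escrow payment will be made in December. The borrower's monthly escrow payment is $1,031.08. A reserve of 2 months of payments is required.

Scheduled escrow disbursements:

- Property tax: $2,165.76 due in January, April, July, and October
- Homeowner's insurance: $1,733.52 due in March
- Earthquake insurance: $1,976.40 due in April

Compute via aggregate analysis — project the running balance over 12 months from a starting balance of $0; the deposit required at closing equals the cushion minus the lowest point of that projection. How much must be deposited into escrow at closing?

$4,948.20

Cushion = 2 × $1,031.08 = $2,062.16
Trial balance (start $0, +$1,031.08 each month, − disbursements):
  Dec: +$1,031.08 → $1,031.08
  Jan: +$1,031.08 − $2,165.76 → -$103.60
  Feb: +$1,031.08 → $927.48
  Mar: +$1,031.08 − $1,733.52 → $225.04
  Apr: +$1,031.08 − $4,142.16 → -$2,886.04
  May: +$1,031.08 → -$1,854.96
  Jun: +$1,031.08 → -$823.88
  Jul: +$1,031.08 − $2,165.76 → -$1,958.56
  Aug: +$1,031.08 → -$927.48
  Sep: +$1,031.08 → $103.60
  Oct: +$1,031.08 − $2,165.76 → -$1,031.08
  Nov: +$1,031.08 → $0.00
Lowest trial balance = -$2,886.04 (Apr)
Initial deposit = cushion − low point = $2,062.16 − (-$2,886.04) = $4,948.20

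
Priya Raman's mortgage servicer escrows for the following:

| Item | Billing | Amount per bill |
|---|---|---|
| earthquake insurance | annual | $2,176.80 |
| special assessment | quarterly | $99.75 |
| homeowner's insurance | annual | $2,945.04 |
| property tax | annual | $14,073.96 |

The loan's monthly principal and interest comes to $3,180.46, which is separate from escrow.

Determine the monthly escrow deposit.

$1,632.90

Earthquake insurance — $2,176.80 annually
Special assessment — $99.75 × 4 = $399.00 annually
Homeowner's insurance — $2,945.04 annually
Property tax — $14,073.96 annually
Combined annual = $19,594.80
Monthly = $19,594.80 / 12 = $1,632.90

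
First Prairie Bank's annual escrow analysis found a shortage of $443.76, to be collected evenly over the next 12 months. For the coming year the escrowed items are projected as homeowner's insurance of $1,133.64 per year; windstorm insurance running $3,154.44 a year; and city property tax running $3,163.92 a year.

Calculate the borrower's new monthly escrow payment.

Homeowner's insurance = $1,133.64/yr
Windstorm insurance = $3,154.44/yr
City property tax = $3,163.92/yr
Total per year = $1,133.64 + $3,154.44 + $3,163.92 = $7,452.00
Monthly escrow = $7,452.00 ÷ 12 = $621.00
Shortage per month = $443.76 / 12 = $36.98
New monthly escrow = $621.00 + $36.98 = $657.98

$657.98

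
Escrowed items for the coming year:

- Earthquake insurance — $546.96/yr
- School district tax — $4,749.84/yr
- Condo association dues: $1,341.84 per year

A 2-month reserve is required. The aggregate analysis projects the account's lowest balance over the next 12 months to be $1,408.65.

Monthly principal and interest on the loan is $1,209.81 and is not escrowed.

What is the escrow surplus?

$302.21

Earthquake insurance = $546.96 per year
School district tax = $4,749.84 per year
Condo association dues = $1,341.84 per year
Combined annual = $546.96 + $4,749.84 + $1,341.84 = $6,638.64
Monthly escrow = $6,638.64 ÷ 12 = $553.22
Required cushion = 2 × $553.22 = $1,106.44
Surplus = $1,408.65 − $1,106.44 = $302.21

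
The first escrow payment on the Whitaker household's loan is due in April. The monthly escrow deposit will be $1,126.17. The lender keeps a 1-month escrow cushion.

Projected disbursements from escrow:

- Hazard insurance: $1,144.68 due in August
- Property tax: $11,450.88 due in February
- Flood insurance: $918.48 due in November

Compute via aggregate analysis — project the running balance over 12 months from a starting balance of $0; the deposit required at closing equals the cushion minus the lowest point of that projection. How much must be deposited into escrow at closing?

Cushion = 1 × $1,126.17 = $1,126.17
Trial balance (start $0, +$1,126.17 each month, − disbursements):
  Apr: +$1,126.17 → $1,126.17
  May: +$1,126.17 → $2,252.34
  Jun: +$1,126.17 → $3,378.51
  Jul: +$1,126.17 → $4,504.68
  Aug: +$1,126.17 − $1,144.68 → $4,486.17
  Sep: +$1,126.17 → $5,612.34
  Oct: +$1,126.17 → $6,738.51
  Nov: +$1,126.17 − $918.48 → $6,946.20
  Dec: +$1,126.17 → $8,072.37
  Jan: +$1,126.17 → $9,198.54
  Feb: +$1,126.17 − $11,450.88 → -$1,126.17
  Mar: +$1,126.17 → $0.00
Lowest trial balance = -$1,126.17 (Feb)
Initial deposit = cushion − low point = $1,126.17 − (-$1,126.17) = $2,252.34

$2,252.34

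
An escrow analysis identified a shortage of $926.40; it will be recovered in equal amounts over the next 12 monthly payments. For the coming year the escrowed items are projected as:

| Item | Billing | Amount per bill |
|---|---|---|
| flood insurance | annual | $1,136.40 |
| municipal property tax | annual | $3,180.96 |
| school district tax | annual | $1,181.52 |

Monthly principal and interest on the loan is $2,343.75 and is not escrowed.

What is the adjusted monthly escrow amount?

Flood insurance = $1,136.40
Municipal property tax = $3,180.96
School district tax = $1,181.52
Total per year = $5,498.88
Monthly escrow = $5,498.88 / 12 = $458.24
Shortage per month = $926.40 ÷ 12 = $77.20
Adjusted monthly = $458.24 + $77.20 = $535.44

$535.44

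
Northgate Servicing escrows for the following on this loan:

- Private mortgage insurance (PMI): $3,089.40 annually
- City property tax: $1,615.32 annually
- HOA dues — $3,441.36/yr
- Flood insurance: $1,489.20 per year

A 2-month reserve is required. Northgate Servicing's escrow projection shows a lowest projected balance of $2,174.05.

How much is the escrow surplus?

$568.17

Private mortgage insurance (PMI) = $3,089.40
City property tax = $1,615.32
HOA dues = $3,441.36
Flood insurance = $1,489.20
Annual escrow total = $3,089.40 + $1,615.32 + $3,441.36 + $1,489.20 = $9,635.28
Per month = $9,635.28 ÷ 12 = $802.94
Required cushion = 2 × $802.94 = $1,605.88
Excess over cushion: $2,174.05 − $1,605.88 = $568.17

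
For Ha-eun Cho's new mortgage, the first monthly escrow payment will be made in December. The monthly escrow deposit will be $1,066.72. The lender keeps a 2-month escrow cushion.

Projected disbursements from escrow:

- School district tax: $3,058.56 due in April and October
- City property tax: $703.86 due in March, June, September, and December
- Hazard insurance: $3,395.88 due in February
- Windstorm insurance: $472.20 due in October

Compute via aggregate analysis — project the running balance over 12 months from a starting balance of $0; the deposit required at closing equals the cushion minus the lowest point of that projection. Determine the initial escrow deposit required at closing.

$4,662.00

Cushion = 2 × $1,066.72 = $2,133.44
Trial balance (start $0, +$1,066.72 each month, − disbursements):
  Dec: +$1,066.72 − $703.86 → $362.86
  Jan: +$1,066.72 → $1,429.58
  Feb: +$1,066.72 − $3,395.88 → -$899.58
  Mar: +$1,066.72 − $703.86 → -$536.72
  Apr: +$1,066.72 − $3,058.56 → -$2,528.56
  May: +$1,066.72 → -$1,461.84
  Jun: +$1,066.72 − $703.86 → -$1,098.98
  Jul: +$1,066.72 → -$32.26
  Aug: +$1,066.72 → $1,034.46
  Sep: +$1,066.72 − $703.86 → $1,397.32
  Oct: +$1,066.72 − $3,530.76 → -$1,066.72
  Nov: +$1,066.72 → $0.00
Lowest trial balance = -$2,528.56 (Apr)
Initial deposit = cushion − low point = $2,133.44 − (-$2,528.56) = $4,662.00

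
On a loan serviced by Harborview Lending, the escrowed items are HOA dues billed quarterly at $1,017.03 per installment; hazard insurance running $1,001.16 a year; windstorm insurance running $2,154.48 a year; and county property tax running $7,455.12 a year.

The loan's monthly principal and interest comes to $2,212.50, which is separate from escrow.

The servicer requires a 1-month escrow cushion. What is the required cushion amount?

$1,223.24

HOA dues: $1,017.03 × 4 = $4,068.12 annually
Hazard insurance: $1,001.16 annually
Windstorm insurance: $2,154.48 annually
County property tax: $7,455.12 annually
Annual escrow total = $4,068.12 + $1,001.16 + $2,154.48 + $7,455.12 = $14,678.88
Per month = $14,678.88 / 12 = $1,223.24
Reserve = 1 × $1,223.24 = $1,223.24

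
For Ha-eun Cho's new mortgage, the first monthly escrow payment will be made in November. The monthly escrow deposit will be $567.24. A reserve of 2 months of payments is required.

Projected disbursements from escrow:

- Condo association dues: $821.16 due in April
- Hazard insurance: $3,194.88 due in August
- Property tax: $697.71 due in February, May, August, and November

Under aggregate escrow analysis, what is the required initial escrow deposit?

$2,268.96

Cushion = 2 × $567.24 = $1,134.48
Trial balance (start $0, +$567.24 each month, − disbursements):
  Nov: +$567.24 − $697.71 → -$130.47
  Dec: +$567.24 → $436.77
  Jan: +$567.24 → $1,004.01
  Feb: +$567.24 − $697.71 → $873.54
  Mar: +$567.24 → $1,440.78
  Apr: +$567.24 − $821.16 → $1,186.86
  May: +$567.24 − $697.71 → $1,056.39
  Jun: +$567.24 → $1,623.63
  Jul: +$567.24 → $2,190.87
  Aug: +$567.24 − $3,892.59 → -$1,134.48
  Sep: +$567.24 → -$567.24
  Oct: +$567.24 → $0.00
Lowest trial balance = -$1,134.48 (Aug)
Initial deposit = cushion − low point = $1,134.48 − (-$1,134.48) = $2,268.96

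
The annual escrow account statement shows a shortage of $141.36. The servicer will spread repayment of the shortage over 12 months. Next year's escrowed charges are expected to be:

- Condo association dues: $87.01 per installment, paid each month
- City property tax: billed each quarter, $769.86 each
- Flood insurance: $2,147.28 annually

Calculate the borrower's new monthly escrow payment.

Condo association dues: $87.01 × 12 = $1,044.12 per year
City property tax: $769.86 × 4 = $3,079.44 per year
Flood insurance: $2,147.28 per year
Yearly total = $6,270.84
Base monthly escrow = $6,270.84 ÷ 12 = $522.57
Shortage spread = $141.36 ÷ 12 = $11.78/mo
Adjusted monthly = $522.57 + $11.78 = $534.35

$534.35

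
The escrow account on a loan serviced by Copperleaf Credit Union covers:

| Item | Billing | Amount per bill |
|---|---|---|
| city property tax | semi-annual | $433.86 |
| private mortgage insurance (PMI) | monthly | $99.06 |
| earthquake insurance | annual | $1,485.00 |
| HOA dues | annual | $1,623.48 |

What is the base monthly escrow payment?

City property tax: $433.86 × 2 = $867.72 per year
Private mortgage insurance (PMI): $99.06 × 12 = $1,188.72 per year
Earthquake insurance: $1,485.00 per year
HOA dues: $1,623.48 per year
Yearly total = $5,164.92
Monthly escrow = $5,164.92 / 12 = $430.41

$430.41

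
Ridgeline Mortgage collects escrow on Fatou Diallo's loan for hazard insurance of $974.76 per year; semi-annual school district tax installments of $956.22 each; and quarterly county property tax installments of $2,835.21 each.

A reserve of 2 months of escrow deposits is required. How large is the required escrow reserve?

$2,371.34

Hazard insurance: $974.76 annually
School district tax: $956.22 × 2 = $1,912.44 annually
County property tax: $2,835.21 × 4 = $11,340.84 annually
Total annual escrow = $974.76 + $1,912.44 + $11,340.84 = $14,228.04
Per month = $14,228.04 / 12 = $1,185.67
Required cushion = 2 × $1,185.67 = $2,371.34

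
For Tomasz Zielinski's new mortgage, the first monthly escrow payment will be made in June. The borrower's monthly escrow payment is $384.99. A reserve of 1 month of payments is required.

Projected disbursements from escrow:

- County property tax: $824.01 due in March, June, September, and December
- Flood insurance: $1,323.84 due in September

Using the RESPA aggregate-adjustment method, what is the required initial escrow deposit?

Cushion = 1 × $384.99 = $384.99
Trial balance (start $0, +$384.99 each month, − disbursements):
  Jun: +$384.99 − $824.01 → -$439.02
  Jul: +$384.99 → -$54.03
  Aug: +$384.99 → $330.96
  Sep: +$384.99 − $2,147.85 → -$1,431.90
  Oct: +$384.99 → -$1,046.91
  Nov: +$384.99 → -$661.92
  Dec: +$384.99 − $824.01 → -$1,100.94
  Jan: +$384.99 → -$715.95
  Feb: +$384.99 → -$330.96
  Mar: +$384.99 − $824.01 → -$769.98
  Apr: +$384.99 → -$384.99
  May: +$384.99 → $0.00
Lowest trial balance = -$1,431.90 (Sep)
Initial deposit = cushion − low point = $384.99 − (-$1,431.90) = $1,816.89

$1,816.89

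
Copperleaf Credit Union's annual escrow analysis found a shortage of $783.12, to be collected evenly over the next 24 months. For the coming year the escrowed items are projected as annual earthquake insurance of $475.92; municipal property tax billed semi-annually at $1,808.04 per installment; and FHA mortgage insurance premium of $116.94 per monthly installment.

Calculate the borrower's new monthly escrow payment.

Earthquake insurance = $475.92 annually
Municipal property tax = $1,808.04 × 2 = $3,616.08 annually
FHA mortgage insurance premium = $116.94 × 12 = $1,403.28 annually
Annual escrow total = $475.92 + $3,616.08 + $1,403.28 = $5,495.28
Monthly escrow = $5,495.28 / 12 = $457.94
Monthly shortage recovery: $783.12 / 24 = $32.63
Adjusted monthly = $457.94 + $32.63 = $490.57

$490.57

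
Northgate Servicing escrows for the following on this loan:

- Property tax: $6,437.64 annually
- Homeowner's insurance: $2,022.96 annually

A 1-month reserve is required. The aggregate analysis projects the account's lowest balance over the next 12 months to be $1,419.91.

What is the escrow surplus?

$714.86

Property tax: $6,437.64/yr
Homeowner's insurance: $2,022.96/yr
Yearly total = $6,437.64 + $2,022.96 = $8,460.60
Monthly escrow = $8,460.60 / 12 = $705.05
Required reserve = 1 × $705.05 = $705.05
Surplus = $1,419.91 − $705.05 = $714.86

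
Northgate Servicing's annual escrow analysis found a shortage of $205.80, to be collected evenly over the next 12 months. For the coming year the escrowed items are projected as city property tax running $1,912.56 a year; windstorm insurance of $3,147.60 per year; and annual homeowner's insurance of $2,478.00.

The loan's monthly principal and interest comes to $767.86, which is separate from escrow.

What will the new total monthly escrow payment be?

City property tax = $1,912.56
Windstorm insurance = $3,147.60
Homeowner's insurance = $2,478.00
Yearly total = $1,912.56 + $3,147.60 + $2,478.00 = $7,538.16
Per month = $7,538.16 ÷ 12 = $628.18
Shortage spread = $205.80 ÷ 12 = $17.15/mo
New monthly escrow = $628.18 + $17.15 = $645.33

$645.33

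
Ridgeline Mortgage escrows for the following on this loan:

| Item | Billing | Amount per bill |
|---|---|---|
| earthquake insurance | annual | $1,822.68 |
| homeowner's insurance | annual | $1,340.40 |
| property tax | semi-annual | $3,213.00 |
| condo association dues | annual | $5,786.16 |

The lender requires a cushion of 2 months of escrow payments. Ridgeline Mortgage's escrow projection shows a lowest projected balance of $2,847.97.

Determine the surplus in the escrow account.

$285.43

Earthquake insurance = $1,822.68/yr
Homeowner's insurance = $1,340.40/yr
Property tax = $3,213.00 × 2 = $6,426.00/yr
Condo association dues = $5,786.16/yr
Yearly total = $1,822.68 + $1,340.40 + $6,426.00 + $5,786.16 = $15,375.24
Monthly = $15,375.24 / 12 = $1,281.27
Cushion = 2 × $1,281.27 = $2,562.54
Surplus = $2,847.97 − $2,562.54 = $285.43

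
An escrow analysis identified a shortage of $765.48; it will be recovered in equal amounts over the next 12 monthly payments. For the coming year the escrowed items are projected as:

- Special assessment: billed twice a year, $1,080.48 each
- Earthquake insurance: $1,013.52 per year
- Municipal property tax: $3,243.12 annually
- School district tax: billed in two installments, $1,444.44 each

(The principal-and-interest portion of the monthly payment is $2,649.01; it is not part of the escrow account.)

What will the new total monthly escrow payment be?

$839.33

Special assessment — $1,080.48 × 2 = $2,160.96 per year
Earthquake insurance — $1,013.52 per year
Municipal property tax — $3,243.12 per year
School district tax — $1,444.44 × 2 = $2,888.88 per year
Total per year = $2,160.96 + $1,013.52 + $3,243.12 + $2,888.88 = $9,306.48
Base monthly escrow = $9,306.48 ÷ 12 = $775.54
Shortage spread = $765.48 / 12 = $63.79/mo
Adjusted monthly = $775.54 + $63.79 = $839.33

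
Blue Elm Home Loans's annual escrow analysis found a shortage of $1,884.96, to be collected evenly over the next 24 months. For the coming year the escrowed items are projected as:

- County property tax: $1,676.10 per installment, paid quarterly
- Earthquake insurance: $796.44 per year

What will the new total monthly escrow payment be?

County property tax = $1,676.10 × 4 = $6,704.40/yr
Earthquake insurance = $796.44/yr
Total annual escrow = $7,500.84
Monthly escrow = $7,500.84 ÷ 12 = $625.07
Shortage spread = $1,884.96 / 24 = $78.54/mo
Adjusted monthly = $625.07 + $78.54 = $703.61

$703.61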